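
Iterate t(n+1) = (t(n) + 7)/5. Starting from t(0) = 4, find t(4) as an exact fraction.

1096/625

t(1) = (4 + 7)/5 = 11/5.
t(2) = ((11/5) + 7)/5 = 46/25.
t(3) = ((46/25) + 7)/5 = 221/125.
t(4) = ((221/125) + 7)/5 = 1096/625.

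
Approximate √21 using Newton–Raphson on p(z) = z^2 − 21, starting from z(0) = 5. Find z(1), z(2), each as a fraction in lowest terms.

p'(z) = 2z.
p(5) = 4, p'(5) = 10, so z(1) = 5 − 4/10 = 23/5.
p(23/5) = 4/25, p'(23/5) = 46/5, so z(2) = (23/5) − (4/25)/(46/5) = 527/115.

z(1) = 23/5, z(2) = 527/115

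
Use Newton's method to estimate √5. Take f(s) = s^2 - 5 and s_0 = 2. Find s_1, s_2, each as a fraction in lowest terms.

s_1 = 9/4, s_2 = 161/72

f'(s) = 2s.
f(2) = -1, f'(2) = 4, so s_1 = 2 - (-1)/4 = 9/4.
f(9/4) = 1/16, f'(9/4) = 9/2, so s_2 = (9/4) - (1/16)/(9/2) = 161/72.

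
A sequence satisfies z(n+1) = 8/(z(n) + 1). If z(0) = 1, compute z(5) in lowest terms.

424/157

z(1) = 8/(1 + 1) = 4.
z(2) = 8/(4 + 1) = 8/5.
z(3) = 8/(8/5 + 1) = 40/13.
z(4) = 8/(40/13 + 1) = 104/53.
z(5) = 8/(104/53 + 1) = 424/157.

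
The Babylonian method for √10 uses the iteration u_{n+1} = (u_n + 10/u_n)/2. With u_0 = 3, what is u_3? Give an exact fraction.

u_1 = (3 + 10/3)/2 = 19/6.
u_2 = (19/6 + 10/(19/6))/2 = 721/228.
u_3 = (721/228 + 10/(721/228))/2 = 1039681/328776.

1039681/328776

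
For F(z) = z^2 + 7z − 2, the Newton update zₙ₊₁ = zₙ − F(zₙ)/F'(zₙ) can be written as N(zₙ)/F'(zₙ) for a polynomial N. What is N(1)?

3

F'(z) = 2z + 7.
N(z) = z·F'(z) − F(z) = z·(2z + 7) − (z^2 + 7z − 2) = z^2 + 2.
N(1) = 3.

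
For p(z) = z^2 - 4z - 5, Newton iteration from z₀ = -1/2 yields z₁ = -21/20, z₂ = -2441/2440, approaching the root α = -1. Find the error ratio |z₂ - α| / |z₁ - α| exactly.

1/122

z₁ - α = -21/20 - (-1) = -21/20 + 1 = -1/20, so |z₁ - α| = 1/20.
z₂ - α = -2441/2440 - (-1) = -2441/2440 + 1 = -1/2440, so |z₂ - α| = 1/2440.
Ratio = (1/2440) / (1/20) = 1/122.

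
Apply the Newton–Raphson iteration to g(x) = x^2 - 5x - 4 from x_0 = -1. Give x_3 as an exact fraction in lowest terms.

-445741/635355

g'(x) = 2x - 5.
g(-1) = 2, g'(-1) = -7, so x_1 = (-1) - 2/(-7) = -5/7.
g(-5/7) = 4/49, g'(-5/7) = -45/7, so x_2 = (-5/7) - (4/49)/(-45/7) = -221/315.
g(-221/315) = 16/99225, g'(-221/315) = -2017/315, so x_3 = (-221/315) - (16/99225)/(-2017/315) = -445741/635355.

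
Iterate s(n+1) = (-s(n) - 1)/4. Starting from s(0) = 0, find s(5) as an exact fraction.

s(1) = (-0 - 1)/4 = -1/4.
s(2) = (-(-1/4) - 1)/4 = -3/16.
s(3) = (-(-3/16) - 1)/4 = -13/64.
s(4) = (-(-13/64) - 1)/4 = -51/256.
s(5) = (-(-51/256) - 1)/4 = -205/1024.

-205/1024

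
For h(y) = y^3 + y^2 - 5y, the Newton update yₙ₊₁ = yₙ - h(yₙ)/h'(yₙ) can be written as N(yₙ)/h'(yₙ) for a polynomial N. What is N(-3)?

h'(y) = 3y^2 + 2y - 5.
N(y) = y·h'(y) - h(y) = y·(3y^2 + 2y - 5) - (y^3 + y^2 - 5y) = 2y^3 + y^2.
N(-3) = -45.

-45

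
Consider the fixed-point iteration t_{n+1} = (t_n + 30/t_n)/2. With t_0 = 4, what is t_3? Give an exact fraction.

t_1 = (4 + 30/4)/2 = 23/4.
t_2 = (23/4 + 30/(23/4))/2 = 1009/184.
t_3 = (1009/184 + 30/(1009/184))/2 = 2033761/371312.

2033761/371312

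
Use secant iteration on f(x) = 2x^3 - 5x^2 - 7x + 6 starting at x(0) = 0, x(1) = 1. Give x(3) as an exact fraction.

177/277

f(0) = 6, f(1) = -4. x(2) = 1 - (-4)·(1 - 0)/((-4) - 6) = 3/5.
f(1) = -4, f(3/5) = 54/125. x(3) = (3/5) - (54/125)·((3/5) - 1)/((54/125) - (-4)) = 177/277.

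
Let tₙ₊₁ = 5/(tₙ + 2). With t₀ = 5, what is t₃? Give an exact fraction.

95/73

t₁ = 5/(5 + 2) = 5/7.
t₂ = 5/(5/7 + 2) = 35/19.
t₃ = 5/(35/19 + 2) = 95/73.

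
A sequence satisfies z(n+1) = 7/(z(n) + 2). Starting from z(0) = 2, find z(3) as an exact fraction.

105/58

z(1) = 7/(2 + 2) = 7/4.
z(2) = 7/(7/4 + 2) = 28/15.
z(3) = 7/(28/15 + 2) = 105/58.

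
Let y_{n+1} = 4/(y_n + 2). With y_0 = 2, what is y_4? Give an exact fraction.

5/4

y_1 = 4/(2 + 2) = 1.
y_2 = 4/(1 + 2) = 4/3.
y_3 = 4/(4/3 + 2) = 6/5.
y_4 = 4/(6/5 + 2) = 5/4.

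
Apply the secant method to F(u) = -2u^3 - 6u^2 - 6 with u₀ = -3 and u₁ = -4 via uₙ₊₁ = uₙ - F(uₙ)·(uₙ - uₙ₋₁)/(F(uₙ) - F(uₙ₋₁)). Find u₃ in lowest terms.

F(-3) = -6, F(-4) = 26. u₂ = (-4) - 26·((-4) - (-3))/(26 - (-6)) = -51/16.
F(-4) = 26, F(-51/16) = -4485/2048. u₃ = (-51/16) - (-4485/2048)·((-51/16) - (-4))/((-4485/2048) - 26) = -14436/4441.

-14436/4441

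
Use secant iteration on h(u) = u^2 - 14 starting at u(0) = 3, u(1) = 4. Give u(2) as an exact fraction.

26/7

h(3) = -5, h(4) = 2. u(2) = 4 - 2·(4 - 3)/(2 - (-5)) = 26/7.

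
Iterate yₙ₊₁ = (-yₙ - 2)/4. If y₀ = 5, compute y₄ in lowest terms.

y₁ = (-5 - 2)/4 = -7/4.
y₂ = (-(-7/4) - 2)/4 = -1/16.
y₃ = (-(-1/16) - 2)/4 = -31/64.
y₄ = (-(-31/64) - 2)/4 = -97/256.

-97/256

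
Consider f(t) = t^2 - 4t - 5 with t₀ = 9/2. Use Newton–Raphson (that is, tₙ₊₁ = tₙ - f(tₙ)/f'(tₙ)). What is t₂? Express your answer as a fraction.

12201/2440

f'(t) = 2t - 4.
f(9/2) = -11/4, f'(9/2) = 5, so t₁ = (9/2) - (-11/4)/5 = 101/20.
f(101/20) = 121/400, f'(101/20) = 61/10, so t₂ = (101/20) - (121/400)/(61/10) = 12201/2440.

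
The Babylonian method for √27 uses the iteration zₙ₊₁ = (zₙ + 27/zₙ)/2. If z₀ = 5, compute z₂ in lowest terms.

1351/260

z₁ = (5 + 27/5)/2 = 26/5.
z₂ = (26/5 + 27/(26/5))/2 = 1351/260.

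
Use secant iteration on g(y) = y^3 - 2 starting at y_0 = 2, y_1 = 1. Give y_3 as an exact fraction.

218/169

g(2) = 6, g(1) = -1. y_2 = 1 - (-1)·(1 - 2)/((-1) - 6) = 8/7.
g(1) = -1, g(8/7) = -174/343. y_3 = (8/7) - (-174/343)·((8/7) - 1)/((-174/343) - (-1)) = 218/169.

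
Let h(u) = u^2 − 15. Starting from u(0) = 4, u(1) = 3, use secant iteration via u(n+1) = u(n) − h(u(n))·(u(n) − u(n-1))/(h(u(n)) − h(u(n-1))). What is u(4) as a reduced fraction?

h(4) = 1, h(3) = −6. u(2) = 3 − (−6)·(3 − 4)/((−6) − 1) = 27/7.
h(3) = −6, h(27/7) = −6/49. u(3) = (27/7) − (−6/49)·((27/7) − 3)/((−6/49) − (−6)) = 31/8.
h(27/7) = −6/49, h(31/8) = 1/64. u(4) = (31/8) − (1/64)·((31/8) − (27/7))/((1/64) − (−6/49)) = 1677/433.

1677/433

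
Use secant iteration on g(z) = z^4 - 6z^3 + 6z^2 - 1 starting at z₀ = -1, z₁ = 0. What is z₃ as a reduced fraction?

-2197/1093

g(-1) = 12, g(0) = -1. z₂ = 0 - (-1)·(0 - (-1))/((-1) - 12) = -1/13.
g(0) = -1, g(-1/13) = -27468/28561. z₃ = (-1/13) - (-27468/28561)·((-1/13) - 0)/((-27468/28561) - (-1)) = -2197/1093.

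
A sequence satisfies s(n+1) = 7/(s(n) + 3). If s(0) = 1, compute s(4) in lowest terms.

595/388

s(1) = 7/(1 + 3) = 7/4.
s(2) = 7/(7/4 + 3) = 28/19.
s(3) = 7/(28/19 + 3) = 133/85.
s(4) = 7/(133/85 + 3) = 595/388.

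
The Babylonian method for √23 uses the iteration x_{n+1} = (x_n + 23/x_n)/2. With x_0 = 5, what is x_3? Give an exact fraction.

2649601/552480

x_1 = (5 + 23/5)/2 = 24/5.
x_2 = (24/5 + 23/(24/5))/2 = 1151/240.
x_3 = (1151/240 + 23/(1151/240))/2 = 2649601/552480.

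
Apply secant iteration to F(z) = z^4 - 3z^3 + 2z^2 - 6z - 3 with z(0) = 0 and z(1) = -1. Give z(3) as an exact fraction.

F(0) = -3, F(-1) = 9. z(2) = (-1) - 9·((-1) - 0)/(9 - (-3)) = -1/4.
F(-1) = 9, F(-1/4) = -339/256. z(3) = (-1/4) - (-339/256)·((-1/4) - (-1))/((-339/256) - 9) = -305/881.

-305/881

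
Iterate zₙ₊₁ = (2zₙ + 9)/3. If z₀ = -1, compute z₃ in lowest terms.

163/27

z₁ = (2·(-1) + 9)/3 = 7/3.
z₂ = (2·(7/3) + 9)/3 = 41/9.
z₃ = (2·(41/9) + 9)/3 = 163/27.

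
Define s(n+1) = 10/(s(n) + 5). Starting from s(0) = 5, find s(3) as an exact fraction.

s(1) = 10/(5 + 5) = 1.
s(2) = 10/(1 + 5) = 5/3.
s(3) = 10/(5/3 + 5) = 3/2.

3/2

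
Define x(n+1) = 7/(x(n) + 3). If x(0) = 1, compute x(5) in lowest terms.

2716/1759

x(1) = 7/(1 + 3) = 7/4.
x(2) = 7/(7/4 + 3) = 28/19.
x(3) = 7/(28/19 + 3) = 133/85.
x(4) = 7/(133/85 + 3) = 595/388.
x(5) = 7/(595/388 + 3) = 2716/1759.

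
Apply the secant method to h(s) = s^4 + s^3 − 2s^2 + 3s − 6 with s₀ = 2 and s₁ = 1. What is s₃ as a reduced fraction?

23398/16539

h(2) = 16, h(1) = −3. s₂ = 1 − (−3)·(1 − 2)/((−3) − 16) = 22/19.
h(1) = −3, h(22/19) = −242112/130321. s₃ = (22/19) − (−242112/130321)·((22/19) − 1)/((−242112/130321) − (−3)) = 23398/16539.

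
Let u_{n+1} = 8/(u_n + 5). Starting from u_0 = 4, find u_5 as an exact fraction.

16872/13241

u_1 = 8/(4 + 5) = 8/9.
u_2 = 8/(8/9 + 5) = 72/53.
u_3 = 8/(72/53 + 5) = 424/337.
u_4 = 8/(424/337 + 5) = 2696/2109.
u_5 = 8/(2696/2109 + 5) = 16872/13241.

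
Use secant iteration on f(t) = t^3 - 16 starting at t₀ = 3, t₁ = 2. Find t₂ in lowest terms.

f(3) = 11, f(2) = -8. t₂ = 2 - (-8)·(2 - 3)/((-8) - 11) = 46/19.

46/19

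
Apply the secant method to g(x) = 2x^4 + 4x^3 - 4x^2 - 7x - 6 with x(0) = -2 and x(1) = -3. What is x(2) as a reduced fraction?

-90/41

g(-2) = -8, g(-3) = 33. x(2) = (-3) - 33·((-3) - (-2))/(33 - (-8)) = -90/41.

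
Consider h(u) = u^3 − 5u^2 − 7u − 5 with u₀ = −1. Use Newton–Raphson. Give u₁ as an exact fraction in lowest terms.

h'(u) = 3u^2 − 10u − 7.
h(−1) = −4, h'(−1) = 6, so u₁ = (−1) − (−4)/6 = −1/3.

−1/3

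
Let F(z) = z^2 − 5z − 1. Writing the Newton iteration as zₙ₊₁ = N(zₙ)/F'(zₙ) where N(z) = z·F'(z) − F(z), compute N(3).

10

F'(z) = 2z − 5.
N(z) = z·F'(z) − F(z) = z·(2z − 5) − (z^2 − 5z − 1) = z^2 + 1.
N(3) = 10.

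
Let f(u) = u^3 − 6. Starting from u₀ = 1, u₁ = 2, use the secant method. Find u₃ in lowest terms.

f(1) = −5, f(2) = 2. u₂ = 2 − 2·(2 − 1)/(2 − (−5)) = 12/7.
f(2) = 2, f(12/7) = −330/343. u₃ = (12/7) − (−330/343)·((12/7) − 2)/((−330/343) − 2) = 459/254.

459/254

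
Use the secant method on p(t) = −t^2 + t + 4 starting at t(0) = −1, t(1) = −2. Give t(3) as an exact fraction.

p(−1) = 2, p(−2) = −2. t(2) = (−2) − (−2)·((−2) − (−1))/((−2) − 2) = −3/2.
p(−2) = −2, p(−3/2) = 1/4. t(3) = (−3/2) − (1/4)·((−3/2) − (−2))/((1/4) − (−2)) = −14/9.

−14/9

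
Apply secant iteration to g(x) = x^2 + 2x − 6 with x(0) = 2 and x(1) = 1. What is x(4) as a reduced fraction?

497/302

g(2) = 2, g(1) = −3. x(2) = 1 − (−3)·(1 − 2)/((−3) − 2) = 8/5.
g(1) = −3, g(8/5) = −6/25. x(3) = (8/5) − (−6/25)·((8/5) − 1)/((−6/25) − (−3)) = 38/23.
g(8/5) = −6/25, g(38/23) = 18/529. x(4) = (38/23) − (18/529)·((38/23) − (8/5))/((18/529) − (−6/25)) = 497/302.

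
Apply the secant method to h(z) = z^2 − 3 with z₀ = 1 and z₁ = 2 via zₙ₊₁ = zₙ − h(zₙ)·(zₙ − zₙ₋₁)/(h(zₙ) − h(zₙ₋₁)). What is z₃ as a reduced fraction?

19/11

h(1) = −2, h(2) = 1. z₂ = 2 − 1·(2 − 1)/(1 − (−2)) = 5/3.
h(2) = 1, h(5/3) = −2/9. z₃ = (5/3) − (−2/9)·((5/3) − 2)/((−2/9) − 1) = 19/11.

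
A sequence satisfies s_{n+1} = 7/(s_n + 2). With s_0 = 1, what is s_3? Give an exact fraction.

91/47

s_1 = 7/(1 + 2) = 7/3.
s_2 = 7/(7/3 + 2) = 21/13.
s_3 = 7/(21/13 + 2) = 91/47.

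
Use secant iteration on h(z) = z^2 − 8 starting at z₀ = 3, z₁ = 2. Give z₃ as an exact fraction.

17/6

h(3) = 1, h(2) = −4. z₂ = 2 − (−4)·(2 − 3)/((−4) − 1) = 14/5.
h(2) = −4, h(14/5) = −4/25. z₃ = (14/5) − (−4/25)·((14/5) − 2)/((−4/25) − (−4)) = 17/6.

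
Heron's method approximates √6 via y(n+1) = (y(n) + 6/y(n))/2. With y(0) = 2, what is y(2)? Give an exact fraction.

49/20

y(1) = (2 + 6/2)/2 = 5/2.
y(2) = (5/2 + 6/(5/2))/2 = 49/20.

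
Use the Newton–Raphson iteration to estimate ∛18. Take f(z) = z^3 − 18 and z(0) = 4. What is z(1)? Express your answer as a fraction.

73/24

f'(z) = 3z^2.
f(4) = 46, f'(4) = 48, so z(1) = 4 − 46/48 = 73/24.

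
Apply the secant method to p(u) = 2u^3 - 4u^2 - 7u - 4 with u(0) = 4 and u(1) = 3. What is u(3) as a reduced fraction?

p(4) = 32, p(3) = -7. u(2) = 3 - (-7)·(3 - 4)/((-7) - 32) = 124/39.
p(3) = -7, p(124/39) = -142912/59319. u(3) = (124/39) - (-142912/59319)·((124/39) - 3)/((-142912/59319) - (-7)) = 127356/38903.

127356/38903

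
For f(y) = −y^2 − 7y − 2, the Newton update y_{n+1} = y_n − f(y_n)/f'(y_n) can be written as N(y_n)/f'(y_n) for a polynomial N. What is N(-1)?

1

f'(y) = −2y − 7.
N(y) = y·f'(y) − f(y) = y·(−2y − 7) − (−y^2 − 7y − 2) = −y^2 + 2.
N(-1) = 1.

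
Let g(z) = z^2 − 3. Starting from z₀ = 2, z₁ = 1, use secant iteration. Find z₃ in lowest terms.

7/4

g(2) = 1, g(1) = −2. z₂ = 1 − (−2)·(1 − 2)/((−2) − 1) = 5/3.
g(1) = −2, g(5/3) = −2/9. z₃ = (5/3) − (−2/9)·((5/3) − 1)/((−2/9) − (−2)) = 7/4.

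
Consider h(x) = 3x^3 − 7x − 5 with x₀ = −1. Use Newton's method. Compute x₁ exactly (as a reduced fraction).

h'(x) = 9x^2 − 7.
h(−1) = −1, h'(−1) = 2, so x₁ = (−1) − (−1)/2 = −1/2.

−1/2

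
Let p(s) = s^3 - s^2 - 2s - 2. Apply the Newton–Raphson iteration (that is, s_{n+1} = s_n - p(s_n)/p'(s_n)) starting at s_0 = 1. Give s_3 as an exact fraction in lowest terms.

p'(s) = 3s^2 - 2s - 2.
p(1) = -4, p'(1) = -1, so s_1 = 1 - (-4)/(-1) = -3.
p(-3) = -32, p'(-3) = 31, so s_2 = (-3) - (-32)/31 = -61/31.
p(-61/31) = -284672/29791, p'(-61/31) = 13023/961, so s_3 = (-61/31) - (-284672/29791)/(13023/961) = -509731/403713.

-509731/403713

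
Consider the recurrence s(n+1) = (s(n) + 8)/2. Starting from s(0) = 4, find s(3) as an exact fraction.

s(1) = (4 + 8)/2 = 6.
s(2) = (6 + 8)/2 = 7.
s(3) = (7 + 8)/2 = 15/2.

15/2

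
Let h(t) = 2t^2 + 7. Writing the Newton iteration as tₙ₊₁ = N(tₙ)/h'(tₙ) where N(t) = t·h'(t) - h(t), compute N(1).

h'(t) = 4t.
N(t) = t·h'(t) - h(t) = t·(4t) - (2t^2 + 7) = 2t^2 - 7.
N(1) = -5.

-5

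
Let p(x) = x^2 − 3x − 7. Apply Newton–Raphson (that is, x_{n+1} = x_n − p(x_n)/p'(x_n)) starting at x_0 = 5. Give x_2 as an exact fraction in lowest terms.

1367/301

p'(x) = 2x − 3.
p(5) = 3, p'(5) = 7, so x_1 = 5 − 3/7 = 32/7.
p(32/7) = 9/49, p'(32/7) = 43/7, so x_2 = (32/7) − (9/49)/(43/7) = 1367/301.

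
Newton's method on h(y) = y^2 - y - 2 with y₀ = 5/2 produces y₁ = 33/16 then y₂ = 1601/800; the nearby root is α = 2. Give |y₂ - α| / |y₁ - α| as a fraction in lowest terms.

1/50

y₁ - α = 33/16 - 2 = 1/16, so |y₁ - α| = 1/16.
y₂ - α = 1601/800 - 2 = 1/800, so |y₂ - α| = 1/800.
Ratio = (1/800) / (1/16) = 1/50.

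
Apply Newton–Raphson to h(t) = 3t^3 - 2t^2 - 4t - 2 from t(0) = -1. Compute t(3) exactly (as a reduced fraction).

h'(t) = 9t^2 - 4t - 4.
h(-1) = -3, h'(-1) = 9, so t(1) = (-1) - (-3)/9 = -2/3.
h(-2/3) = -10/9, h'(-2/3) = 8/3, so t(2) = (-2/3) - (-10/9)/(8/3) = -1/4.
h(-1/4) = -75/64, h'(-1/4) = -39/16, so t(3) = (-1/4) - (-75/64)/(-39/16) = -19/26.

-19/26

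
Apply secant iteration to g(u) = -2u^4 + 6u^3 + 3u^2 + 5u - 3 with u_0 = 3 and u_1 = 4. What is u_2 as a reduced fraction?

115/34

g(3) = 39, g(4) = -63. u_2 = 4 - (-63)·(4 - 3)/((-63) - 39) = 115/34.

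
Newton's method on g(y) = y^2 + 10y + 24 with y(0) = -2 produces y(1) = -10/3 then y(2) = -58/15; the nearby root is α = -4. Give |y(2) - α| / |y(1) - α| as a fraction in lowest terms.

y(1) - α = -10/3 - (-4) = -10/3 + 4 = 2/3, so |y(1) - α| = 2/3.
y(2) - α = -58/15 - (-4) = -58/15 + 4 = 2/15, so |y(2) - α| = 2/15.
Ratio = (2/15) / (2/3) = 1/5.

1/5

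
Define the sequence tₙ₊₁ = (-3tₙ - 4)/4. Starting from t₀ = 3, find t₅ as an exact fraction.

t₁ = (-3·3 - 4)/4 = -13/4.
t₂ = (-3·(-13/4) - 4)/4 = 23/16.
t₃ = (-3·(23/16) - 4)/4 = -133/64.
t₄ = (-3·(-133/64) - 4)/4 = 143/256.
t₅ = (-3·(143/256) - 4)/4 = -1453/1024.

-1453/1024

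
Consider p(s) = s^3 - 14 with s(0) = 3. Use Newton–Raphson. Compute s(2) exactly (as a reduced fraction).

p'(s) = 3s^2.
p(3) = 13, p'(3) = 27, so s(1) = 3 - 13/27 = 68/27.
p(68/27) = 38870/19683, p'(68/27) = 4624/243, so s(2) = (68/27) - (38870/19683)/(4624/243) = 452213/187272.

452213/187272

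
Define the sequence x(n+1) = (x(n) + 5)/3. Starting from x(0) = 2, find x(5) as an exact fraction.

x(1) = (2 + 5)/3 = 7/3.
x(2) = ((7/3) + 5)/3 = 22/9.
x(3) = ((22/9) + 5)/3 = 67/27.
x(4) = ((67/27) + 5)/3 = 202/81.
x(5) = ((202/81) + 5)/3 = 607/243.

607/243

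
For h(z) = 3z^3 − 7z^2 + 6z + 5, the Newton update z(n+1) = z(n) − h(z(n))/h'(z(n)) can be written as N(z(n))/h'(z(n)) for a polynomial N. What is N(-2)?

h'(z) = 9z^2 − 14z + 6.
N(z) = z·h'(z) − h(z) = z·(9z^2 − 14z + 6) − (3z^3 − 7z^2 + 6z + 5) = 6z^3 − 7z^2 − 5.
N(-2) = −81.

−81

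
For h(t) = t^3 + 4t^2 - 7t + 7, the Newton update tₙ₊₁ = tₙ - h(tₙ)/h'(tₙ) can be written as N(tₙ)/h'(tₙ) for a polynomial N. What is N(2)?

25

h'(t) = 3t^2 + 8t - 7.
N(t) = t·h'(t) - h(t) = t·(3t^2 + 8t - 7) - (t^3 + 4t^2 - 7t + 7) = 2t^3 + 4t^2 - 7.
N(2) = 25.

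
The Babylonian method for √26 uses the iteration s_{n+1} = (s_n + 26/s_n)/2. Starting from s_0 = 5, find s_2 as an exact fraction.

5201/1020

s_1 = (5 + 26/5)/2 = 51/10.
s_2 = (51/10 + 26/(51/10))/2 = 5201/1020.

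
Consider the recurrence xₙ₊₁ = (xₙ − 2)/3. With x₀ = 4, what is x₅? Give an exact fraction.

−238/243

x₁ = (4 − 2)/3 = 2/3.
x₂ = ((2/3) − 2)/3 = −4/9.
x₃ = ((−4/9) − 2)/3 = −22/27.
x₄ = ((−22/27) − 2)/3 = −76/81.
x₅ = ((−76/81) − 2)/3 = −238/243.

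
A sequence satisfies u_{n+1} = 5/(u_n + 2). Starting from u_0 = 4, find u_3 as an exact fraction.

85/64

u_1 = 5/(4 + 2) = 5/6.
u_2 = 5/(5/6 + 2) = 30/17.
u_3 = 5/(30/17 + 2) = 85/64.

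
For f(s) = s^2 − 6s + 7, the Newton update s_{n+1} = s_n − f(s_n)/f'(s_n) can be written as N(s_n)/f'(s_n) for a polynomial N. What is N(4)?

f'(s) = 2s − 6.
N(s) = s·f'(s) − f(s) = s·(2s − 6) − (s^2 − 6s + 7) = s^2 − 7.
N(4) = 9.

9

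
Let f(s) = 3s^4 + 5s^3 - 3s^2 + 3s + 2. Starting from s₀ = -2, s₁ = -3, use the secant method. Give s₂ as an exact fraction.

-86/41

f(-2) = -8, f(-3) = 74. s₂ = (-3) - 74·((-3) - (-2))/(74 - (-8)) = -86/41.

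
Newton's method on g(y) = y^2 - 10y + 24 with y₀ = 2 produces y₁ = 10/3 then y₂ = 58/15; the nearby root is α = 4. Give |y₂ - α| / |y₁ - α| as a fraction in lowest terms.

1/5

y₁ - α = 10/3 - 4 = -2/3, so |y₁ - α| = 2/3.
y₂ - α = 58/15 - 4 = -2/15, so |y₂ - α| = 2/15.
Ratio = (2/15) / (2/3) = 1/5.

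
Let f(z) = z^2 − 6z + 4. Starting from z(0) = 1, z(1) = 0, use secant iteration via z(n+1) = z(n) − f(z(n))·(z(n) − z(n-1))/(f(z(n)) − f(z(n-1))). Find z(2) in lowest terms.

4/5

f(1) = −1, f(0) = 4. z(2) = 0 − 4·(0 − 1)/(4 − (−1)) = 4/5.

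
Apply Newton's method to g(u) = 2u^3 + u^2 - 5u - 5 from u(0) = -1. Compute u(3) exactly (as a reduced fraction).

g'(u) = 6u^2 + 2u - 5.
g(-1) = -1, g'(-1) = -1, so u(1) = (-1) - (-1)/(-1) = -2.
g(-2) = -7, g'(-2) = 15, so u(2) = (-2) - (-7)/15 = -23/15.
g(-23/15) = -7399/3375, g'(-23/15) = 151/25, so u(3) = (-23/15) - (-7399/3375)/(151/25) = -158/135.

-158/135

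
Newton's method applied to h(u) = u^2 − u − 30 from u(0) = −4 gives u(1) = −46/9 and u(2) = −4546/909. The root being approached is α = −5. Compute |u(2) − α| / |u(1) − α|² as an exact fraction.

9/101

u(1) − α = −46/9 − (−5) = −46/9 + 5 = −1/9, so |u(1) − α| = 1/9.
u(2) − α = −4546/909 − (−5) = −4546/909 + 5 = −1/909, so |u(2) − α| = 1/909.
|u(1) − α|² = 1/81.
Ratio = (1/909) / (1/81) = 9/101.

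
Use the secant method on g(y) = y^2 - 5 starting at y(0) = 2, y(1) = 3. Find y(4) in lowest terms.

161/72

g(2) = -1, g(3) = 4. y(2) = 3 - 4·(3 - 2)/(4 - (-1)) = 11/5.
g(3) = 4, g(11/5) = -4/25. y(3) = (11/5) - (-4/25)·((11/5) - 3)/((-4/25) - 4) = 29/13.
g(11/5) = -4/25, g(29/13) = -4/169. y(4) = (29/13) - (-4/169)·((29/13) - (11/5))/((-4/169) - (-4/25)) = 161/72.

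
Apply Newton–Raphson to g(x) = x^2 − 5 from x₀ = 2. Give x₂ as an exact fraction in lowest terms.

161/72

g'(x) = 2x.
g(2) = −1, g'(2) = 4, so x₁ = 2 − (−1)/4 = 9/4.
g(9/4) = 1/16, g'(9/4) = 9/2, so x₂ = (9/4) − (1/16)/(9/2) = 161/72.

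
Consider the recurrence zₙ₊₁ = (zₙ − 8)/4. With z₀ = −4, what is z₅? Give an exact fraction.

−683/256

z₁ = ((−4) − 8)/4 = −3.
z₂ = ((−3) − 8)/4 = −11/4.
z₃ = ((−11/4) − 8)/4 = −43/16.
z₄ = ((−43/16) − 8)/4 = −171/64.
z₅ = ((−171/64) − 8)/4 = −683/256.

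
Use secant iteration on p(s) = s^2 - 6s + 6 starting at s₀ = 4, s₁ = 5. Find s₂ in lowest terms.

14/3

p(4) = -2, p(5) = 1. s₂ = 5 - 1·(5 - 4)/(1 - (-2)) = 14/3.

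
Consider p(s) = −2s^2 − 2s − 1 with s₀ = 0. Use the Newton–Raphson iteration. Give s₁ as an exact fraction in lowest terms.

−1/2

p'(s) = −4s − 2.
p(0) = −1, p'(0) = −2, so s₁ = 0 − (−1)/(−2) = −1/2.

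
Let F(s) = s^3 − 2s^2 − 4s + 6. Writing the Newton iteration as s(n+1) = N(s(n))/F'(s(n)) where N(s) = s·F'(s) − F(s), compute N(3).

F'(s) = 3s^2 − 4s − 4.
N(s) = s·F'(s) − F(s) = s·(3s^2 − 4s − 4) − (s^3 − 2s^2 − 4s + 6) = 2s^3 − 2s^2 − 6.
N(3) = 30.

30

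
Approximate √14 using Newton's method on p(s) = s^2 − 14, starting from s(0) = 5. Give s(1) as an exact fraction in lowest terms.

39/10

p'(s) = 2s.
p(5) = 11, p'(5) = 10, so s(1) = 5 − 11/10 = 39/10.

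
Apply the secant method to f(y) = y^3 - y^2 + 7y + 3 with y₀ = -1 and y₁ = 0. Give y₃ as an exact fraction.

f(-1) = -6, f(0) = 3. y₂ = 0 - 3·(0 - (-1))/(3 - (-6)) = -1/3.
f(0) = 3, f(-1/3) = 14/27. y₃ = (-1/3) - (14/27)·((-1/3) - 0)/((14/27) - 3) = -27/67.

-27/67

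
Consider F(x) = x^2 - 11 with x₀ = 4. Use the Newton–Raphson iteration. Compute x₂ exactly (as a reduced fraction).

1433/432

F'(x) = 2x.
F(4) = 5, F'(4) = 8, so x₁ = 4 - 5/8 = 27/8.
F(27/8) = 25/64, F'(27/8) = 27/4, so x₂ = (27/8) - (25/64)/(27/4) = 1433/432.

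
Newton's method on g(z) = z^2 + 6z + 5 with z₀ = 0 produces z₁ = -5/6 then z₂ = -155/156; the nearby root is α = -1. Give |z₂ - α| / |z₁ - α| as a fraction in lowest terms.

1/26

z₁ - α = -5/6 - (-1) = -5/6 + 1 = 1/6, so |z₁ - α| = 1/6.
z₂ - α = -155/156 - (-1) = -155/156 + 1 = 1/156, so |z₂ - α| = 1/156.
Ratio = (1/156) / (1/6) = 1/26.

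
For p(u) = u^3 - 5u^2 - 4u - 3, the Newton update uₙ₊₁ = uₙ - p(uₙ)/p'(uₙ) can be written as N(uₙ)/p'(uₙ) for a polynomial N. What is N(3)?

12

p'(u) = 3u^2 - 10u - 4.
N(u) = u·p'(u) - p(u) = u·(3u^2 - 10u - 4) - (u^3 - 5u^2 - 4u - 3) = 2u^3 - 5u^2 + 3.
N(3) = 12.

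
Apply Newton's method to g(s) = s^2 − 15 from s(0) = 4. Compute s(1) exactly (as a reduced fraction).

31/8

g'(s) = 2s.
g(4) = 1, g'(4) = 8, so s(1) = 4 − 1/8 = 31/8.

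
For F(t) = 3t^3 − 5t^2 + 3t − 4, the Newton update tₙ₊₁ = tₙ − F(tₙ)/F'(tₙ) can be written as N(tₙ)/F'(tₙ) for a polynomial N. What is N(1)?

5

F'(t) = 9t^2 − 10t + 3.
N(t) = t·F'(t) − F(t) = t·(9t^2 − 10t + 3) − (3t^3 − 5t^2 + 3t − 4) = 6t^3 − 5t^2 + 4.
N(1) = 5.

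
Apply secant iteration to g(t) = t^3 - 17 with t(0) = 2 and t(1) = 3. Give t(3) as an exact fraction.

20801/8137

g(2) = -9, g(3) = 10. t(2) = 3 - 10·(3 - 2)/(10 - (-9)) = 47/19.
g(3) = 10, g(47/19) = -12780/6859. t(3) = (47/19) - (-12780/6859)·((47/19) - 3)/((-12780/6859) - 10) = 20801/8137.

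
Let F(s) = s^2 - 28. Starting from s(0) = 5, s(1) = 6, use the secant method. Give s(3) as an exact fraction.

F(5) = -3, F(6) = 8. s(2) = 6 - 8·(6 - 5)/(8 - (-3)) = 58/11.
F(6) = 8, F(58/11) = -24/121. s(3) = (58/11) - (-24/121)·((58/11) - 6)/((-24/121) - 8) = 164/31.

164/31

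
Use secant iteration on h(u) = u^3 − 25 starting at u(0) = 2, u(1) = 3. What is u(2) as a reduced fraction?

55/19

h(2) = −17, h(3) = 2. u(2) = 3 − 2·(3 − 2)/(2 − (−17)) = 55/19.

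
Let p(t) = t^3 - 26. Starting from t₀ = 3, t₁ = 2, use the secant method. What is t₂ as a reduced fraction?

56/19

p(3) = 1, p(2) = -18. t₂ = 2 - (-18)·(2 - 3)/((-18) - 1) = 56/19.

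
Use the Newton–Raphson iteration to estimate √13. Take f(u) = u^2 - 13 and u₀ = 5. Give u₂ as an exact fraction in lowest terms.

f'(u) = 2u.
f(5) = 12, f'(5) = 10, so u₁ = 5 - 12/10 = 19/5.
f(19/5) = 36/25, f'(19/5) = 38/5, so u₂ = (19/5) - (36/25)/(38/5) = 343/95.

343/95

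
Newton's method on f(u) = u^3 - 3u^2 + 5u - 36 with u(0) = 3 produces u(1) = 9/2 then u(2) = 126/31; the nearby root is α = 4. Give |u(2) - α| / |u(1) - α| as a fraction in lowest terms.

4/31

u(1) - α = 9/2 - 4 = 1/2, so |u(1) - α| = 1/2.
u(2) - α = 126/31 - 4 = 2/31, so |u(2) - α| = 2/31.
Ratio = (2/31) / (1/2) = 4/31.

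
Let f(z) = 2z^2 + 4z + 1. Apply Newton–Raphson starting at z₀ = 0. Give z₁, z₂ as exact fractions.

z₁ = -1/4, z₂ = -7/24

f'(z) = 4z + 4.
f(0) = 1, f'(0) = 4, so z₁ = 0 - 1/4 = -1/4.
f(-1/4) = 1/8, f'(-1/4) = 3, so z₂ = (-1/4) - (1/8)/3 = -7/24.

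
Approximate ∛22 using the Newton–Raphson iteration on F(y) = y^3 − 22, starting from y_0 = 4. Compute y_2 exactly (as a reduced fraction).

21257/7500

F'(y) = 3y^2.
F(4) = 42, F'(4) = 48, so y_1 = 4 − 42/48 = 25/8.
F(25/8) = 4361/512, F'(25/8) = 1875/64, so y_2 = (25/8) − (4361/512)/(1875/64) = 21257/7500.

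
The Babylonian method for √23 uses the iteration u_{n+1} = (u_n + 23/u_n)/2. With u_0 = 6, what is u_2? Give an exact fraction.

u_1 = (6 + 23/6)/2 = 59/12.
u_2 = (59/12 + 23/(59/12))/2 = 6793/1416.

6793/1416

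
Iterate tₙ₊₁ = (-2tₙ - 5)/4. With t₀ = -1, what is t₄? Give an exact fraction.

t₁ = (-2·(-1) - 5)/4 = -3/4.
t₂ = (-2·(-3/4) - 5)/4 = -7/8.
t₃ = (-2·(-7/8) - 5)/4 = -13/16.
t₄ = (-2·(-13/16) - 5)/4 = -27/32.

-27/32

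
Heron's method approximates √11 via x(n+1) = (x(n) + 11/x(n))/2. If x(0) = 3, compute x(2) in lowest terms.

199/60

x(1) = (3 + 11/3)/2 = 10/3.
x(2) = (10/3 + 11/(10/3))/2 = 199/60.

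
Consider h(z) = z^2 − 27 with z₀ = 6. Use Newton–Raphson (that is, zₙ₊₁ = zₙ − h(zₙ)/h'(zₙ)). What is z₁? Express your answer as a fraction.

21/4

h'(z) = 2z.
h(6) = 9, h'(6) = 12, so z₁ = 6 − 9/12 = 21/4.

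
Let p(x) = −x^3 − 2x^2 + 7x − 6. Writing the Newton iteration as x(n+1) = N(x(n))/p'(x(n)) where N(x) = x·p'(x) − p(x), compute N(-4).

p'(x) = −3x^2 − 4x + 7.
N(x) = x·p'(x) − p(x) = x·(−3x^2 − 4x + 7) − (−x^3 − 2x^2 + 7x − 6) = −2x^3 − 2x^2 + 6.
N(-4) = 102.

102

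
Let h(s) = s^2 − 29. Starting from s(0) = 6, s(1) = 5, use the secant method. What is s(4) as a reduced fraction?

9074/1685

h(6) = 7, h(5) = −4. s(2) = 5 − (−4)·(5 − 6)/((−4) − 7) = 59/11.
h(5) = −4, h(59/11) = −28/121. s(3) = (59/11) − (−28/121)·((59/11) − 5)/((−28/121) − (−4)) = 307/57.
h(59/11) = −28/121, h(307/57) = 28/3249. s(4) = (307/57) − (28/3249)·((307/57) − (59/11))/((28/3249) − (−28/121)) = 9074/1685.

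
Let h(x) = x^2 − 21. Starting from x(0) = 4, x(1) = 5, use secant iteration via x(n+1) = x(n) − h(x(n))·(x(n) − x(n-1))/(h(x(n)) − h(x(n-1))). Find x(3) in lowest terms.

h(4) = −5, h(5) = 4. x(2) = 5 − 4·(5 − 4)/(4 − (−5)) = 41/9.
h(5) = 4, h(41/9) = −20/81. x(3) = (41/9) − (−20/81)·((41/9) − 5)/((−20/81) − 4) = 197/43.

197/43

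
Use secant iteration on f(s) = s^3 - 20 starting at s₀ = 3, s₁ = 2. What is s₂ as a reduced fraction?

f(3) = 7, f(2) = -12. s₂ = 2 - (-12)·(2 - 3)/((-12) - 7) = 50/19.

50/19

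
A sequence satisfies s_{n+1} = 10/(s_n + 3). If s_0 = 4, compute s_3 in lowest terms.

s_1 = 10/(4 + 3) = 10/7.
s_2 = 10/(10/7 + 3) = 70/31.
s_3 = 10/(70/31 + 3) = 310/163.

310/163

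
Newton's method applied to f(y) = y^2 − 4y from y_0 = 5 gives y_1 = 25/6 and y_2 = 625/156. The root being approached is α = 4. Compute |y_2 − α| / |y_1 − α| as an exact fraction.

y_1 − α = 25/6 − 4 = 1/6, so |y_1 − α| = 1/6.
y_2 − α = 625/156 − 4 = 1/156, so |y_2 − α| = 1/156.
Ratio = (1/156) / (1/6) = 1/26.

1/26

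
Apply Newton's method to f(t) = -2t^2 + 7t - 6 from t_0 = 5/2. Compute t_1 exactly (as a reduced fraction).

f'(t) = -4t + 7.
f(5/2) = -1, f'(5/2) = -3, so t_1 = (5/2) - (-1)/(-3) = 13/6.

13/6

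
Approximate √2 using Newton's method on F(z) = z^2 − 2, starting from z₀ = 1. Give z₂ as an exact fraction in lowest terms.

17/12

F'(z) = 2z.
F(1) = −1, F'(1) = 2, so z₁ = 1 − (−1)/2 = 3/2.
F(3/2) = 1/4, F'(3/2) = 3, so z₂ = (3/2) − (1/4)/3 = 17/12.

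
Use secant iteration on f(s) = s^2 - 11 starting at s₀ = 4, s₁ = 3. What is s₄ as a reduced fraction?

3373/1017

f(4) = 5, f(3) = -2. s₂ = 3 - (-2)·(3 - 4)/((-2) - 5) = 23/7.
f(3) = -2, f(23/7) = -10/49. s₃ = (23/7) - (-10/49)·((23/7) - 3)/((-10/49) - (-2)) = 73/22.
f(23/7) = -10/49, f(73/22) = 5/484. s₄ = (73/22) - (5/484)·((73/22) - (23/7))/((5/484) - (-10/49)) = 3373/1017.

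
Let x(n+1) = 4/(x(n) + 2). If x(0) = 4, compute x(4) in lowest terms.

14/11

x(1) = 4/(4 + 2) = 2/3.
x(2) = 4/(2/3 + 2) = 3/2.
x(3) = 4/(3/2 + 2) = 8/7.
x(4) = 4/(8/7 + 2) = 14/11.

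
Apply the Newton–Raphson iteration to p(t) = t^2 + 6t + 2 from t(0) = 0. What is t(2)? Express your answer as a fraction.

p'(t) = 2t + 6.
p(0) = 2, p'(0) = 6, so t(1) = 0 - 2/6 = -1/3.
p(-1/3) = 1/9, p'(-1/3) = 16/3, so t(2) = (-1/3) - (1/9)/(16/3) = -17/48.

-17/48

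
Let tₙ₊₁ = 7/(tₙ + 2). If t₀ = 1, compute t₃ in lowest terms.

91/47

t₁ = 7/(1 + 2) = 7/3.
t₂ = 7/(7/3 + 2) = 21/13.
t₃ = 7/(21/13 + 2) = 91/47.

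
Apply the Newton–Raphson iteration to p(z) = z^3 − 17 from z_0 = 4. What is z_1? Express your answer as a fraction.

p'(z) = 3z^2.
p(4) = 47, p'(4) = 48, so z_1 = 4 − 47/48 = 145/48.

145/48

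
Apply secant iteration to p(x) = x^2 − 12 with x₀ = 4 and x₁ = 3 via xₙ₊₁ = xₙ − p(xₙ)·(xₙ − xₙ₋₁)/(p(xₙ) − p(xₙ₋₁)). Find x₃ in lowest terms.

p(4) = 4, p(3) = −3. x₂ = 3 − (−3)·(3 − 4)/((−3) − 4) = 24/7.
p(3) = −3, p(24/7) = −12/49. x₃ = (24/7) − (−12/49)·((24/7) − 3)/((−12/49) − (−3)) = 52/15.

52/15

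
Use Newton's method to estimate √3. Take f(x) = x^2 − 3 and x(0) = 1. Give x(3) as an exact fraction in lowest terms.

f'(x) = 2x.
f(1) = −2, f'(1) = 2, so x(1) = 1 − (−2)/2 = 2.
f(2) = 1, f'(2) = 4, so x(2) = 2 − 1/4 = 7/4.
f(7/4) = 1/16, f'(7/4) = 7/2, so x(3) = (7/4) − (1/16)/(7/2) = 97/56.

97/56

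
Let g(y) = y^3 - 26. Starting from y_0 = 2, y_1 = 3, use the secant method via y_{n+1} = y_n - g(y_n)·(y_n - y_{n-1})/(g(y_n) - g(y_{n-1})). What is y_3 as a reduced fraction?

g(2) = -18, g(3) = 1. y_2 = 3 - 1·(3 - 2)/(1 - (-18)) = 56/19.
g(3) = 1, g(56/19) = -2718/6859. y_3 = (56/19) - (-2718/6859)·((56/19) - 3)/((-2718/6859) - 1) = 28370/9577.

28370/9577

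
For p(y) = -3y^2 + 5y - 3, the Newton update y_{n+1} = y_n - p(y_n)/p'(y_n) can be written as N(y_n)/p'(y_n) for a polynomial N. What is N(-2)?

-9

p'(y) = -6y + 5.
N(y) = y·p'(y) - p(y) = y·(-6y + 5) - (-3y^2 + 5y - 3) = -3y^2 + 3.
N(-2) = -9.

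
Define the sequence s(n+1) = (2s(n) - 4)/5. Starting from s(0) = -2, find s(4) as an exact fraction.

-844/625

s(1) = (2·(-2) - 4)/5 = -8/5.
s(2) = (2·(-8/5) - 4)/5 = -36/25.
s(3) = (2·(-36/25) - 4)/5 = -172/125.
s(4) = (2·(-172/125) - 4)/5 = -844/625.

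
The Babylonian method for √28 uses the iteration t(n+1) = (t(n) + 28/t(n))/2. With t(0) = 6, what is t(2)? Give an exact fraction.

127/24

t(1) = (6 + 28/6)/2 = 16/3.
t(2) = (16/3 + 28/(16/3))/2 = 127/24.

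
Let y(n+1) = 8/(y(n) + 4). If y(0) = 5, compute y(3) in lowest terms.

y(1) = 8/(5 + 4) = 8/9.
y(2) = 8/(8/9 + 4) = 18/11.
y(3) = 8/(18/11 + 4) = 44/31.

44/31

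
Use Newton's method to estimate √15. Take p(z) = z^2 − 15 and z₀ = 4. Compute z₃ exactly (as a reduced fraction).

p'(z) = 2z.
p(4) = 1, p'(4) = 8, so z₁ = 4 − 1/8 = 31/8.
p(31/8) = 1/64, p'(31/8) = 31/4, so z₂ = (31/8) − (1/64)/(31/4) = 1921/496.
p(1921/496) = 1/246016, p'(1921/496) = 1921/248, so z₃ = (1921/496) − (1/246016)/(1921/248) = 7380481/1905632.

7380481/1905632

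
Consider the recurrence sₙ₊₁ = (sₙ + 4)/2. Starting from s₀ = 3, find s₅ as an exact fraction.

127/32

s₁ = (3 + 4)/2 = 7/2.
s₂ = ((7/2) + 4)/2 = 15/4.
s₃ = ((15/4) + 4)/2 = 31/8.
s₄ = ((31/8) + 4)/2 = 63/16.
s₅ = ((63/16) + 4)/2 = 127/32.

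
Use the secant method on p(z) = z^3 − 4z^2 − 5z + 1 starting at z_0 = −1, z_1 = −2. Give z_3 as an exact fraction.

p(−1) = 1, p(−2) = −13. z_2 = (−2) − (−13)·((−2) − (−1))/((−13) − 1) = −15/14.
p(−2) = −13, p(−15/14) = 1469/2744. z_3 = (−15/14) − (1469/2744)·((−15/14) − (−2))/((1469/2744) − (−13)) = −3166/2857.

−3166/2857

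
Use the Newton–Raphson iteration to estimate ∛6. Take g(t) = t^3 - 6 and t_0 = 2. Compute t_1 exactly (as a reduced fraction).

g'(t) = 3t^2.
g(2) = 2, g'(2) = 12, so t_1 = 2 - 2/12 = 11/6.

11/6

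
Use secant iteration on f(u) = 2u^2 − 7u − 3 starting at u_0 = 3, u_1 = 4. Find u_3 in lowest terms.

237/61

f(3) = −6, f(4) = 1. u_2 = 4 − 1·(4 − 3)/(1 − (−6)) = 27/7.
f(4) = 1, f(27/7) = −12/49. u_3 = (27/7) − (−12/49)·((27/7) − 4)/((−12/49) − 1) = 237/61.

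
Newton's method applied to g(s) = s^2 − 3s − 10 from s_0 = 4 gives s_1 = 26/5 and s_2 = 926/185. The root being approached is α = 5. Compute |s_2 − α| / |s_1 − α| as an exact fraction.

1/37

s_1 − α = 26/5 − 5 = 1/5, so |s_1 − α| = 1/5.
s_2 − α = 926/185 − 5 = 1/185, so |s_2 − α| = 1/185.
Ratio = (1/185) / (1/5) = 1/37.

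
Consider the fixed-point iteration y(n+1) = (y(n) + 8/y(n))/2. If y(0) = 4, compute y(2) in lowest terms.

17/6

y(1) = (4 + 8/4)/2 = 3.
y(2) = (3 + 8/3)/2 = 17/6.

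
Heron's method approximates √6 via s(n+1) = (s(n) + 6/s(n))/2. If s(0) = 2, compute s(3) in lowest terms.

4801/1960

s(1) = (2 + 6/2)/2 = 5/2.
s(2) = (5/2 + 6/(5/2))/2 = 49/20.
s(3) = (49/20 + 6/(49/20))/2 = 4801/1960.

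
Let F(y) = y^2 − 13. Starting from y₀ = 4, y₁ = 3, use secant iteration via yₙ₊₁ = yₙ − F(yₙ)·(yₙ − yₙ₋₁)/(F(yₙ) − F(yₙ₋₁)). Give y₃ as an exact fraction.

F(4) = 3, F(3) = −4. y₂ = 3 − (−4)·(3 − 4)/((−4) − 3) = 25/7.
F(3) = −4, F(25/7) = −12/49. y₃ = (25/7) − (−12/49)·((25/7) − 3)/((−12/49) − (−4)) = 83/23.

83/23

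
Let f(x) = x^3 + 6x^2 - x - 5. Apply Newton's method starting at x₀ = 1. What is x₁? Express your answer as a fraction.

13/14

f'(x) = 3x^2 + 12x - 1.
f(1) = 1, f'(1) = 14, so x₁ = 1 - 1/14 = 13/14.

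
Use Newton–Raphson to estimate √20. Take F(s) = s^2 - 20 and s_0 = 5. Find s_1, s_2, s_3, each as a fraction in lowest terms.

F'(s) = 2s.
F(5) = 5, F'(5) = 10, so s_1 = 5 - 5/10 = 9/2.
F(9/2) = 1/4, F'(9/2) = 9, so s_2 = (9/2) - (1/4)/9 = 161/36.
F(161/36) = 1/1296, F'(161/36) = 161/18, so s_3 = (161/36) - (1/1296)/(161/18) = 51841/11592.

s_1 = 9/2, s_2 = 161/36, s_3 = 51841/11592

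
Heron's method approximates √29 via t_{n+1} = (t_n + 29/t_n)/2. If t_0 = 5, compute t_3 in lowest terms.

t_1 = (5 + 29/5)/2 = 27/5.
t_2 = (27/5 + 29/(27/5))/2 = 727/135.
t_3 = (727/135 + 29/(727/135))/2 = 528527/98145.

528527/98145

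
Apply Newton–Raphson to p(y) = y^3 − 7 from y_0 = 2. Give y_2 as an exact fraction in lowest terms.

18215/9522

p'(y) = 3y^2.
p(2) = 1, p'(2) = 12, so y_1 = 2 − 1/12 = 23/12.
p(23/12) = 71/1728, p'(23/12) = 529/48, so y_2 = (23/12) − (71/1728)/(529/48) = 18215/9522.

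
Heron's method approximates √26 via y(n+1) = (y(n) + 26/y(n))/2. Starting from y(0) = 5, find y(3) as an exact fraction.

54100801/10610040

y(1) = (5 + 26/5)/2 = 51/10.
y(2) = (51/10 + 26/(51/10))/2 = 5201/1020.
y(3) = (5201/1020 + 26/(5201/1020))/2 = 54100801/10610040.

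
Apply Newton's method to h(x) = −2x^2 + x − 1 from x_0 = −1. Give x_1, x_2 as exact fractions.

x_1 = −1/5, x_2 = 23/45

h'(x) = −4x + 1.
h(−1) = −4, h'(−1) = 5, so x_1 = (−1) − (−4)/5 = −1/5.
h(−1/5) = −32/25, h'(−1/5) = 9/5, so x_2 = (−1/5) − (−32/25)/(9/5) = 23/45.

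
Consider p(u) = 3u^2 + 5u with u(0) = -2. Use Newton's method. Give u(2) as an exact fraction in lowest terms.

-432/259

p'(u) = 6u + 5.
p(-2) = 2, p'(-2) = -7, so u(1) = (-2) - 2/(-7) = -12/7.
p(-12/7) = 12/49, p'(-12/7) = -37/7, so u(2) = (-12/7) - (12/49)/(-37/7) = -432/259.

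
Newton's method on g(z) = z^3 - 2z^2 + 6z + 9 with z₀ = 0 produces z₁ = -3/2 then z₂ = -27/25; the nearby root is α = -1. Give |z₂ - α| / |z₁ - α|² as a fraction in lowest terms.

z₁ - α = -3/2 - (-1) = -3/2 + 1 = -1/2, so |z₁ - α| = 1/2.
z₂ - α = -27/25 - (-1) = -27/25 + 1 = -2/25, so |z₂ - α| = 2/25.
|z₁ - α|² = 1/4.
Ratio = (2/25) / (1/4) = 8/25.

8/25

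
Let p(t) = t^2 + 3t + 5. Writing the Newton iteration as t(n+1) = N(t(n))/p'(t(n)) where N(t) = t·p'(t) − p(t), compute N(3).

p'(t) = 2t + 3.
N(t) = t·p'(t) − p(t) = t·(2t + 3) − (t^2 + 3t + 5) = t^2 − 5.
N(3) = 4.

4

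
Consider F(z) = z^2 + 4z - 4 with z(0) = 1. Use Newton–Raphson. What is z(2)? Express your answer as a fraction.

169/204

F'(z) = 2z + 4.
F(1) = 1, F'(1) = 6, so z(1) = 1 - 1/6 = 5/6.
F(5/6) = 1/36, F'(5/6) = 17/3, so z(2) = (5/6) - (1/36)/(17/3) = 169/204.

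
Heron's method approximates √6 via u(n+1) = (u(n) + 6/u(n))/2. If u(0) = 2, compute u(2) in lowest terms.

49/20

u(1) = (2 + 6/2)/2 = 5/2.
u(2) = (5/2 + 6/(5/2))/2 = 49/20.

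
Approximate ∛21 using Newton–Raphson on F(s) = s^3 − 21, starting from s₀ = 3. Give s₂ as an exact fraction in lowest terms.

46559/16875

F'(s) = 3s^2.
F(3) = 6, F'(3) = 27, so s₁ = 3 − 6/27 = 25/9.
F(25/9) = 316/729, F'(25/9) = 625/27, so s₂ = (25/9) − (316/729)/(625/27) = 46559/16875.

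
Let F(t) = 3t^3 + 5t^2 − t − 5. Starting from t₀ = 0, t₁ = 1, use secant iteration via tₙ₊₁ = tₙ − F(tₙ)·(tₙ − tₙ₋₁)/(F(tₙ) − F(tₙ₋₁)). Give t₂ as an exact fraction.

F(0) = −5, F(1) = 2. t₂ = 1 − 2·(1 − 0)/(2 − (−5)) = 5/7.

5/7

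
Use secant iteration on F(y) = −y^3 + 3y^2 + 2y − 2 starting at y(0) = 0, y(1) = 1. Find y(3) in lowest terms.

11/19

F(0) = −2, F(1) = 2. y(2) = 1 − 2·(1 − 0)/(2 − (−2)) = 1/2.
F(1) = 2, F(1/2) = −3/8. y(3) = (1/2) − (−3/8)·((1/2) − 1)/((−3/8) − 2) = 11/19.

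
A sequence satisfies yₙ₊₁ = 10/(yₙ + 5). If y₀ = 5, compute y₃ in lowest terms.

3/2

y₁ = 10/(5 + 5) = 1.
y₂ = 10/(1 + 5) = 5/3.
y₃ = 10/(5/3 + 5) = 3/2.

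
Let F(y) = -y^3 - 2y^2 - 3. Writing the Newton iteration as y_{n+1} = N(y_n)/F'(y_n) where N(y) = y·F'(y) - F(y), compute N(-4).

F'(y) = -3y^2 - 4y.
N(y) = y·F'(y) - F(y) = y·(-3y^2 - 4y) - (-y^3 - 2y^2 - 3) = -2y^3 - 2y^2 + 3.
N(-4) = 99.

99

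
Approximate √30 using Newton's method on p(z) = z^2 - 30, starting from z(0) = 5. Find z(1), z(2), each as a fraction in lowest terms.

p'(z) = 2z.
p(5) = -5, p'(5) = 10, so z(1) = 5 - (-5)/10 = 11/2.
p(11/2) = 1/4, p'(11/2) = 11, so z(2) = (11/2) - (1/4)/11 = 241/44.

z(1) = 11/2, z(2) = 241/44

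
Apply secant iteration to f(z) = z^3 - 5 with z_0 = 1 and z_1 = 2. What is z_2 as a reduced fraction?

11/7

f(1) = -4, f(2) = 3. z_2 = 2 - 3·(2 - 1)/(3 - (-4)) = 11/7.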